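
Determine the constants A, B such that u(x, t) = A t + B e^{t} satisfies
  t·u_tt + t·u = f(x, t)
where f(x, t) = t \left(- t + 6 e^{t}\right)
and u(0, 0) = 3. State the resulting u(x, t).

Substitute the ansatz u = A t + B e^{t} into the left-hand side.
Derivatives of the ansatz:
  u_tt = B e^{t}
Term by term:
  t·u_tt = B t e^{t}
  t·u = A t^{2} + B t e^{t}
So the left-hand side equals
  A t^{2} + 2 B t e^{t}
This must equal f(x, t) identically; expanded, f = - t^{2} + 6 t e^{t}.
Matching coefficients of the independent functions:
  [t^{2}]:  A = -1
  [t e^{t}]:  2 B = 6
Solving: A = -1, B = 3.
Check against the point condition:
  u(0, 0) = 3  ⟹  B = 3  ✓
Hence u(x, t) = - t + 3 e^{t}.

Answer: u(x, t) = - t + 3 e^{t}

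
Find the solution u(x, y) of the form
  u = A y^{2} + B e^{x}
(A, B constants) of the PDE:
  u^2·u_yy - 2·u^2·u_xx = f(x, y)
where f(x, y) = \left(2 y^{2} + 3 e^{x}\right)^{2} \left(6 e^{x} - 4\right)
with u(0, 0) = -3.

Substitute the ansatz u = A y^{2} + B e^{x} into the left-hand side.
Derivatives of the ansatz:
  u_yy = 2 A
  u_xx = B e^{x}
Term by term:
  u^2·u_yy = 2 A^{3} y^{4} + 4 A^{2} B y^{2} e^{x} + 2 A B^{2} e^{2 x}
  -2·u^2·u_xx = - 2 A^{2} B y^{4} e^{x} - 4 A B^{2} y^{2} e^{2 x} - 2 B^{3} e^{3 x}
So the left-hand side equals
  2 A^{3} y^{4} - 2 A^{2} B y^{4} e^{x} + 4 A^{2} B y^{2} e^{x} - 4 A B^{2} y^{2} e^{2 x} + 2 A B^{2} e^{2 x} - 2 B^{3} e^{3 x}
This must equal f(x, y) identically; expanded, f = 24 y^{4} e^{x} - 16 y^{4} + 72 y^{2} e^{2 x} - 48 y^{2} e^{x} + 54 e^{3 x} - 36 e^{2 x}.
Matching coefficients of the independent functions:
  [y^{4}]:  2 A^{3} = -16
  [y^{2} e^{x}]:  4 A^{2} B = -48
  [y^{2} e^{2 x}]:  - 4 A B^{2} = 72
  [y^{4} e^{x}]:  - 2 A^{2} B = 24
  [e^{2 x}]:  2 A B^{2} = -36
  [e^{3 x}]:  - 2 B^{3} = 54
Solving: A = -2, B = -3.
Check against the point condition:
  u(0, 0) = -3  ⟹  B = -3  ✓
Hence u(x, y) = - 2 y^{2} - 3 e^{x}.

Answer: u(x, y) = - 2 y^{2} - 3 e^{x}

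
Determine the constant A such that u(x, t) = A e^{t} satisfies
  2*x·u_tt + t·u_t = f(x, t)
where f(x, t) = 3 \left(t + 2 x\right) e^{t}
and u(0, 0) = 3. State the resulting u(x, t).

Substitute the ansatz u = A e^{t} into the left-hand side.
Derivatives of the ansatz:
  u_tt = A e^{t}
  u_t = A e^{t}
Term by term:
  2*x·u_tt = 2 A x e^{t}
  t·u_t = A t e^{t}
So the left-hand side equals
  A t e^{t} + 2 A x e^{t}
This must equal f(x, t) identically; expanded, f = 3 t e^{t} + 6 x e^{t}.
Matching coefficients of the independent functions:
  [t e^{t}]:  A = 3
  [x e^{t}]:  2 A = 6
Solving: A = 3.
Check against the point condition:
  u(0, 0) = 3  ⟹  A = 3  ✓
Hence u(x, t) = 3 e^{t}.

Answer: u(x, t) = 3 e^{t}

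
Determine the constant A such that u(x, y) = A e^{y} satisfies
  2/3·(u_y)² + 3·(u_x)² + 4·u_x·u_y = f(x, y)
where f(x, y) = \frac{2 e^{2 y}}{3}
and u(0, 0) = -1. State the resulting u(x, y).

Substitute the ansatz u = A e^{y} into the left-hand side.
Derivatives of the ansatz:
  u_y = A e^{y}
  u_x = 0
Term by term:
  2/3·(u_y)² = \frac{2 A^{2} e^{2 y}}{3}
  3·(u_x)² = 0
  4·u_x·u_y = 0
So the left-hand side equals
  \frac{2 A^{2} e^{2 y}}{3}
This must equal f(x, y) = \frac{2 e^{2 y}}{3} identically.
Matching coefficients of the independent functions:
  [e^{2 y}]:  \frac{2 A^{2}}{3} = \frac{2}{3}
These equations allow (A) = (-1) or (1).
Impose the point condition(s):
  u(0, 0) = -1  ⟹  A = -1
Only A = -1 satisfies everything.
Hence u(x, y) = - e^{y}.

Answer: u(x, y) = - e^{y}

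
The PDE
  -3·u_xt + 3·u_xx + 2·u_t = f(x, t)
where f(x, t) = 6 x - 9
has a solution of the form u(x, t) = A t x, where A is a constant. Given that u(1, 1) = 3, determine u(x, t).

Answer: u(x, t) = 3 t x

Derivation:
Substitute the ansatz u = A t x into the left-hand side.
Derivatives of the ansatz:
  u_xt = A
  u_xx = 0
  u_t = A x
Term by term:
  -3·u_xt = - 3 A
  3·u_xx = 0
  2·u_t = 2 A x
So the left-hand side equals
  2 A x - 3 A
This must equal f(x, t) = 6 x - 9 identically.
Matching coefficients of the independent functions:
  [constant term]:  - 3 A = -9
  [x]:  2 A = 6
Solving: A = 3.
Check against the point condition:
  u(1, 1) = 3  ⟹  A = 3  ✓
Hence u(x, t) = 3 t x.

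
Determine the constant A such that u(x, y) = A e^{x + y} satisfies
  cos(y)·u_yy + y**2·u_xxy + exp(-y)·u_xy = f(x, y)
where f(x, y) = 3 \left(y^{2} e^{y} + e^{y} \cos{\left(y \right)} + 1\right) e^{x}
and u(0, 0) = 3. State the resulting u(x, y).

Substitute the ansatz u = A e^{x + y} into the left-hand side.
Derivatives of the ansatz:
  u_yy = A e^{x} e^{y}
  u_xxy = A e^{x} e^{y}
  u_xy = A e^{x} e^{y}
Term by term:
  cos(y)·u_yy = A e^{x} e^{y} \cos{\left(y \right)}
  y**2·u_xxy = A y^{2} e^{x} e^{y}
  exp(-y)·u_xy = A e^{x}
So the left-hand side equals
  A y^{2} e^{x} e^{y} + A e^{x} e^{y} \cos{\left(y \right)} + A e^{x}
This must equal f(x, y) identically; expanded, f = 3 y^{2} e^{x} e^{y} + 3 e^{x} e^{y} \cos{\left(y \right)} + 3 e^{x}.
Matching coefficients of the independent functions:
  [y^{2} e^{x} e^{y}, e^{x} e^{y} \cos{\left(y \right)}, e^{x}]:  A = 3
Solving: A = 3.
Check against the point condition:
  u(0, 0) = 3  ⟹  A = 3  ✓
Hence u(x, y) = 3 e^{x + y}.

Answer: u(x, y) = 3 e^{x + y}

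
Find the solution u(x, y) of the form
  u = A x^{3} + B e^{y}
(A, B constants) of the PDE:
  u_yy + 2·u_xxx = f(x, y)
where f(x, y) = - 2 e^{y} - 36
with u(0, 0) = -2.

Substitute the ansatz u = A x^{3} + B e^{y} into the left-hand side.
Derivatives of the ansatz:
  u_yy = B e^{y}
  u_xxx = 6 A
Term by term:
  u_yy = B e^{y}
  2·u_xxx = 12 A
So the left-hand side equals
  12 A + B e^{y}
This must equal f(x, y) = - 2 e^{y} - 36 identically.
Matching coefficients of the independent functions:
  [constant term]:  12 A = -36
  [e^{y}]:  B = -2
Solving: A = -3, B = -2.
Check against the point condition:
  u(0, 0) = -2  ⟹  B = -2  ✓
Hence u(x, y) = - 3 x^{3} - 2 e^{y}.

Answer: u(x, y) = - 3 x^{3} - 2 e^{y}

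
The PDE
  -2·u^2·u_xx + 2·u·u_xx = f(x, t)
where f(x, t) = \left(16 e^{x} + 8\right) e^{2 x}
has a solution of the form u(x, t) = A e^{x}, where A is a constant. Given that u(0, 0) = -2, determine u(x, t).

Substitute the ansatz u = A e^{x} into the left-hand side.
Derivatives of the ansatz:
  u_xx = A e^{x}
Term by term:
  -2·u^2·u_xx = - 2 A^{3} e^{3 x}
  2·u·u_xx = 2 A^{2} e^{2 x}
So the left-hand side equals
  - 2 A^{3} e^{3 x} + 2 A^{2} e^{2 x}
This must equal f(x, t) = \left(16 e^{x} + 8\right) e^{2 x} identically.
Matching coefficients of the independent functions:
  [e^{2 x}]:  2 A^{2} = 8
  [e^{3 x}]:  - 2 A^{3} = 16
Solving: A = -2.
Check against the point condition:
  u(0, 0) = -2  ⟹  A = -2  ✓
Hence u(x, t) = - 2 e^{x}.

Answer: u(x, t) = - 2 e^{x}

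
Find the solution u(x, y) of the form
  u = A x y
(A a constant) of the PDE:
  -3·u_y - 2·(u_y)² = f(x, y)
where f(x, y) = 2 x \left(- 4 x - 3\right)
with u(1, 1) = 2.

Answer: u(x, y) = 2 x y

Derivation:
Substitute the ansatz u = A x y into the left-hand side.
Derivatives of the ansatz:
  u_y = A x
Term by term:
  -3·u_y = - 3 A x
  -2·(u_y)² = - 2 A^{2} x^{2}
So the left-hand side equals
  - 2 A^{2} x^{2} - 3 A x
This must equal f(x, y) identically; expanded, f = - 8 x^{2} - 6 x.
Matching coefficients of the independent functions:
  [x]:  - 3 A = -6
  [x^{2}]:  - 2 A^{2} = -8
Solving: A = 2.
Check against the point condition:
  u(1, 1) = 2  ⟹  A = 2  ✓
Hence u(x, y) = 2 x y.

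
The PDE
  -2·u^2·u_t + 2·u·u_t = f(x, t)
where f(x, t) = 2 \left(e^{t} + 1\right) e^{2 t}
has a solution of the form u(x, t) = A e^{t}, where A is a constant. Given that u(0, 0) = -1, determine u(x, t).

Substitute the ansatz u = A e^{t} into the left-hand side.
Derivatives of the ansatz:
  u_t = A e^{t}
Term by term:
  -2·u^2·u_t = - 2 A^{3} e^{3 t}
  2·u·u_t = 2 A^{2} e^{2 t}
So the left-hand side equals
  - 2 A^{3} e^{3 t} + 2 A^{2} e^{2 t}
This must equal f(x, t) = 2 \left(e^{t} + 1\right) e^{2 t} identically.
Matching coefficients of the independent functions:
  [e^{2 t}]:  2 A^{2} = 2
  [e^{3 t}]:  - 2 A^{3} = 2
Solving: A = -1.
Check against the point condition:
  u(0, 0) = -1  ⟹  A = -1  ✓
Hence u(x, t) = - e^{t}.

Answer: u(x, t) = - e^{t}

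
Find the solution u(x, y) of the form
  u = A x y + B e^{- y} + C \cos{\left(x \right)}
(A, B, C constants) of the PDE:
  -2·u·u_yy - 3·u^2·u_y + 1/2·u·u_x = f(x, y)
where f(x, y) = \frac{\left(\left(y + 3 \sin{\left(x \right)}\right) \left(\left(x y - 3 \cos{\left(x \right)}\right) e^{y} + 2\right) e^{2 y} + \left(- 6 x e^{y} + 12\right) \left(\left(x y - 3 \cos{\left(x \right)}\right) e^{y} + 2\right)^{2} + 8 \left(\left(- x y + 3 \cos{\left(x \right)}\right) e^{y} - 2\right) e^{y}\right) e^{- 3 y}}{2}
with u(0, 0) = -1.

Substitute the ansatz u = A x y + B e^{- y} + C \cos{\left(x \right)} into the left-hand side.
Derivatives of the ansatz:
  u_yy = B e^{- y}
  u_y = A x - B e^{- y}
  u_x = A y - C \sin{\left(x \right)}
Term by term:
  -2·u·u_yy = - 2 A B x y e^{- y} - 2 B^{2} e^{- 2 y} - 2 B C e^{- y} \cos{\left(x \right)}
  -3·u^2·u_y = - 3 A^{3} x^{3} y^{2} + 3 A^{2} B x^{2} y^{2} e^{- y} - 6 A^{2} B x^{2} y e^{- y} - 6 A^{2} C x^{2} y \cos{\left(x \right)} + 6 A B^{2} x y e^{- 2 y} - 3 A B^{2} x e^{- 2 y} + 6 A B C x y e^{- y} \cos{\left(x \right)} - 6 A B C x e^{- y} \cos{\left(x \right)} - 3 A C^{2} x \cos^{2}{\left(x \right)} + 3 B^{3} e^{- 3 y} + 6 B^{2} C e^{- 2 y} \cos{\left(x \right)} + 3 B C^{2} e^{- y} \cos^{2}{\left(x \right)}
  1/2·u·u_x = \frac{A^{2} x y^{2}}{2} + \frac{A B y e^{- y}}{2} - \frac{A C x y \sin{\left(x \right)}}{2} + \frac{A C y \cos{\left(x \right)}}{2} - \frac{B C e^{- y} \sin{\left(x \right)}}{2} - \frac{C^{2} \sin{\left(x \right)} \cos{\left(x \right)}}{2}
So the left-hand side equals
  - 3 A^{3} x^{3} y^{2} + 3 A^{2} B x^{2} y^{2} e^{- y} - 6 A^{2} B x^{2} y e^{- y} - 6 A^{2} C x^{2} y \cos{\left(x \right)} + \frac{A^{2} x y^{2}}{2} + 6 A B^{2} x y e^{- 2 y} - 3 A B^{2} x e^{- 2 y} + 6 A B C x y e^{- y} \cos{\left(x \right)} - 6 A B C x e^{- y} \cos{\left(x \right)} - 2 A B x y e^{- y} + \frac{A B y e^{- y}}{2} - 3 A C^{2} x \cos^{2}{\left(x \right)} - \frac{A C x y \sin{\left(x \right)}}{2} + \frac{A C y \cos{\left(x \right)}}{2} + 3 B^{3} e^{- 3 y} + 6 B^{2} C e^{- 2 y} \cos{\left(x \right)} - 2 B^{2} e^{- 2 y} + 3 B C^{2} e^{- y} \cos^{2}{\left(x \right)} - \frac{B C e^{- y} \sin{\left(x \right)}}{2} - 2 B C e^{- y} \cos{\left(x \right)} - \frac{C^{2} \sin{\left(x \right)} \cos{\left(x \right)}}{2}
This must equal f(x, y) identically; expanded, f = - 3 x^{3} y^{2} + 6 x^{2} y^{2} e^{- y} + 18 x^{2} y \cos{\left(x \right)} - 12 x^{2} y e^{- y} + \frac{x y^{2}}{2} + \frac{3 x y \sin{\left(x \right)}}{2} - 36 x y e^{- y} \cos{\left(x \right)} - 4 x y e^{- y} + 24 x y e^{- 2 y} - 27 x \cos^{2}{\left(x \right)} + 36 x e^{- y} \cos{\left(x \right)} - 12 x e^{- 2 y} - \frac{3 y \cos{\left(x \right)}}{2} + y e^{- y} - \frac{9 \sin{\left(x \right)} \cos{\left(x \right)}}{2} + 3 e^{- y} \sin{\left(x \right)} + 54 e^{- y} \cos^{2}{\left(x \right)} + 12 e^{- y} \cos{\left(x \right)} - 72 e^{- 2 y} \cos{\left(x \right)} - 8 e^{- 2 y} + 24 e^{- 3 y}.
Matching coefficients of the independent functions:
(each divided by its leading coefficient; functions giving the same equation are listed together)
  [x y^{2}]:  A^{2} - 1 = 0
  [x e^{- 2 y}, x y e^{- 2 y}]:  A B^{2} - 4 = 0
  [x \cos^{2}{\left(x \right)}]:  A C^{2} - 9 = 0
  [x^{3} y^{2}]:  A^{3} - 1 = 0
  [y e^{- y}, x y e^{- y}]:  A B - 2 = 0
  [y \cos{\left(x \right)}, x y \sin{\left(x \right)}]:  A C + 3 = 0
  [e^{- 2 y} \cos{\left(x \right)}]:  B^{2} C + 12 = 0
  [e^{- y} \sin{\left(x \right)}, e^{- y} \cos{\left(x \right)}]:  B C + 6 = 0
  [e^{- y} \cos^{2}{\left(x \right)}]:  B C^{2} - 18 = 0
  [\sin{\left(x \right)} \cos{\left(x \right)}]:  C^{2} - 9 = 0
  [x e^{- y} \cos{\left(x \right)}, x y e^{- y} \cos{\left(x \right)}]:  A B C + 6 = 0
  [x^{2} y e^{- y}, x^{2} y^{2} e^{- y}]:  A^{2} B - 2 = 0
  [x^{2} y \cos{\left(x \right)}]:  A^{2} C + 3 = 0
  [e^{- 3 y}]:  B^{3} - 8 = 0
  [e^{- 2 y}]:  B^{2} - 4 = 0
These equations do not fix every constant; impose the point condition(s):
  u(0, 0) = -1  ⟹  B + C = -1
Solving the combined system: A = 1, B = 2, C = -3.
Hence u(x, y) = x y - 3 \cos{\left(x \right)} + 2 e^{- y}.

Answer: u(x, y) = x y - 3 \cos{\left(x \right)} + 2 e^{- y}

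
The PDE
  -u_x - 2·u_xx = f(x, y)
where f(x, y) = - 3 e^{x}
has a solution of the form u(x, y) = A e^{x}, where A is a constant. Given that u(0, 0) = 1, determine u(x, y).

Substitute the ansatz u = A e^{x} into the left-hand side.
Derivatives of the ansatz:
  u_x = A e^{x}
  u_xx = A e^{x}
Term by term:
  -u_x = - A e^{x}
  -2·u_xx = - 2 A e^{x}
So the left-hand side equals
  - 3 A e^{x}
This must equal f(x, y) = - 3 e^{x} identically.
Matching coefficients of the independent functions:
  [e^{x}]:  - 3 A = -3
Solving: A = 1.
Check against the point condition:
  u(0, 0) = 1  ⟹  A = 1  ✓
Hence u(x, y) = e^{x}.

Answer: u(x, y) = e^{x}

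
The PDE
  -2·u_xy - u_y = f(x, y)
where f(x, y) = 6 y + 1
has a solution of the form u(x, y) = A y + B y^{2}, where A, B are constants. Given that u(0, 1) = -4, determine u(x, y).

Substitute the ansatz u = A y + B y^{2} into the left-hand side.
Derivatives of the ansatz:
  u_xy = 0
  u_y = A + 2 B y
Term by term:
  -2·u_xy = 0
  -u_y = - A - 2 B y
So the left-hand side equals
  - A - 2 B y
This must equal f(x, y) = 6 y + 1 identically.
Matching coefficients of the independent functions:
  [constant term]:  - A = 1
  [y]:  - 2 B = 6
Solving: A = -1, B = -3.
Check against the point condition:
  u(0, 1) = -4  ⟹  A + B = -4  ✓
Hence u(x, y) = - 3 y^{2} - y.

Answer: u(x, y) = - 3 y^{2} - y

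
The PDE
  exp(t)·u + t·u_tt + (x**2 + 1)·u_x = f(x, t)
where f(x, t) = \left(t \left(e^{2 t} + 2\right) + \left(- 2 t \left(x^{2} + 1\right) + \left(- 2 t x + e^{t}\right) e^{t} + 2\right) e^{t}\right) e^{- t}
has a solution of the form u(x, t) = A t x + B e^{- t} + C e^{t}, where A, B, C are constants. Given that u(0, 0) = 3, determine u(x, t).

Substitute the ansatz u = A t x + B e^{- t} + C e^{t} into the left-hand side.
Derivatives of the ansatz:
  u_tt = B e^{- t} + C e^{t}
  u_x = A t
Term by term:
  exp(t)·u = A t x e^{t} + B + C e^{2 t}
  t·u_tt = B t e^{- t} + C t e^{t}
  (x**2 + 1)·u_x = A t x^{2} + A t
So the left-hand side equals
  A t x^{2} + A t x e^{t} + A t + B t e^{- t} + B + C t e^{t} + C e^{2 t}
This must equal f(x, t) identically; expanded, f = - 2 t x^{2} - 2 t x e^{t} + t e^{t} - 2 t + 2 t e^{- t} + e^{2 t} + 2.
Matching coefficients of the independent functions:
  [constant term, t e^{- t}]:  B = 2
  [t, t x^{2}, t x e^{t}]:  A = -2
  [t e^{t}, e^{2 t}]:  C = 1
Solving: A = -2, B = 2, C = 1.
Check against the point condition:
  u(0, 0) = 3  ⟹  B + C = 3  ✓
Hence u(x, t) = - 2 t x + e^{t} + 2 e^{- t}.

Answer: u(x, t) = - 2 t x + e^{t} + 2 e^{- t}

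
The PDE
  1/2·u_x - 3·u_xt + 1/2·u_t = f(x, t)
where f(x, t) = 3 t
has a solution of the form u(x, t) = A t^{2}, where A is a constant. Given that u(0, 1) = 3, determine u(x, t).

Answer: u(x, t) = 3 t^{2}

Derivation:
Substitute the ansatz u = A t^{2} into the left-hand side.
Derivatives of the ansatz:
  u_x = 0
  u_xt = 0
  u_t = 2 A t
Term by term:
  1/2·u_x = 0
  -3·u_xt = 0
  1/2·u_t = A t
So the left-hand side equals
  A t
This must equal f(x, t) = 3 t identically.
Matching coefficients of the independent functions:
  [t]:  A = 3
Solving: A = 3.
Check against the point condition:
  u(0, 1) = 3  ⟹  A = 3  ✓
Hence u(x, t) = 3 t^{2}.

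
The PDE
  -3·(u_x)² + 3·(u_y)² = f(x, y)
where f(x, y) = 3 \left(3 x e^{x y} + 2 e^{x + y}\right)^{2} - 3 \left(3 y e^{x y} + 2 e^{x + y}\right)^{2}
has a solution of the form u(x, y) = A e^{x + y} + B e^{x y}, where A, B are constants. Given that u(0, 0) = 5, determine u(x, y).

Answer: u(x, y) = 3 e^{x y} + 2 e^{x + y}

Derivation:
Substitute the ansatz u = A e^{x + y} + B e^{x y} into the left-hand side.
Derivatives of the ansatz:
  u_x = A e^{x} e^{y} + B y e^{x y}
  u_y = A e^{x} e^{y} + B x e^{x y}
Term by term:
  -3·(u_x)² = - 3 A^{2} e^{2 x} e^{2 y} - 6 A B y e^{x} e^{y} e^{x y} - 3 B^{2} y^{2} e^{2 x y}
  3·(u_y)² = 3 A^{2} e^{2 x} e^{2 y} + 6 A B x e^{x} e^{y} e^{x y} + 3 B^{2} x^{2} e^{2 x y}
So the left-hand side equals
  6 A B x e^{x} e^{y} e^{x y} - 6 A B y e^{x} e^{y} e^{x y} + 3 B^{2} x^{2} e^{2 x y} - 3 B^{2} y^{2} e^{2 x y}
This must equal f(x, y) identically; expanded, f = 27 x^{2} e^{2 x y} + 36 x e^{x} e^{y} e^{x y} - 27 y^{2} e^{2 x y} - 36 y e^{x} e^{y} e^{x y}.
Matching coefficients of the independent functions:
  [x^{2} e^{2 x y}]:  3 B^{2} = 27
  [y^{2} e^{2 x y}]:  - 3 B^{2} = -27
  [x e^{x} e^{y} e^{x y}]:  6 A B = 36
  [y e^{x} e^{y} e^{x y}]:  - 6 A B = -36
These equations allow (A, B) = (-2, -3) or (2, 3).
Impose the point condition(s):
  u(0, 0) = 5  ⟹  A + B = 5
Only A = 2, B = 3 satisfies everything.
Hence u(x, y) = 3 e^{x y} + 2 e^{x + y}.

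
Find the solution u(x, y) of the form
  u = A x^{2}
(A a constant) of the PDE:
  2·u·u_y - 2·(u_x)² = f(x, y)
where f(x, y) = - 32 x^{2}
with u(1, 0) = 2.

Answer: u(x, y) = 2 x^{2}

Derivation:
Substitute the ansatz u = A x^{2} into the left-hand side.
Derivatives of the ansatz:
  u_y = 0
  u_x = 2 A x
Term by term:
  2·u·u_y = 0
  -2·(u_x)² = - 8 A^{2} x^{2}
So the left-hand side equals
  - 8 A^{2} x^{2}
This must equal f(x, y) = - 32 x^{2} identically.
Matching coefficients of the independent functions:
  [x^{2}]:  - 8 A^{2} = -32
These equations allow (A) = (-2) or (2).
Impose the point condition(s):
  u(1, 0) = 2  ⟹  A = 2
Only A = 2 satisfies everything.
Hence u(x, y) = 2 x^{2}.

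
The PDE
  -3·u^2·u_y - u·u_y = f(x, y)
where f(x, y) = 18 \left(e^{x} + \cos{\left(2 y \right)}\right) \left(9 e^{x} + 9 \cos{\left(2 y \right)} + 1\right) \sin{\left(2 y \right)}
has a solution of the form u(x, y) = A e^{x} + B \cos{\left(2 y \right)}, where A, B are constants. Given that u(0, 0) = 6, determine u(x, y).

Substitute the ansatz u = A e^{x} + B \cos{\left(2 y \right)} into the left-hand side.
Derivatives of the ansatz:
  u_y = - 2 B \sin{\left(2 y \right)}
Term by term:
  -3·u^2·u_y = 6 A^{2} B e^{2 x} \sin{\left(2 y \right)} + 12 A B^{2} e^{x} \sin{\left(2 y \right)} \cos{\left(2 y \right)} + 6 B^{3} \sin{\left(2 y \right)} \cos^{2}{\left(2 y \right)}
  -u·u_y = 2 A B e^{x} \sin{\left(2 y \right)} + 2 B^{2} \sin{\left(2 y \right)} \cos{\left(2 y \right)}
So the left-hand side equals
  6 A^{2} B e^{2 x} \sin{\left(2 y \right)} + 12 A B^{2} e^{x} \sin{\left(2 y \right)} \cos{\left(2 y \right)} + 2 A B e^{x} \sin{\left(2 y \right)} + 6 B^{3} \sin{\left(2 y \right)} \cos^{2}{\left(2 y \right)} + 2 B^{2} \sin{\left(2 y \right)} \cos{\left(2 y \right)}
This must equal f(x, y) identically; expanded, f = 162 e^{2 x} \sin{\left(2 y \right)} + 324 e^{x} \sin{\left(2 y \right)} \cos{\left(2 y \right)} + 18 e^{x} \sin{\left(2 y \right)} + 162 \sin{\left(2 y \right)} \cos^{2}{\left(2 y \right)} + 18 \sin{\left(2 y \right)} \cos{\left(2 y \right)}.
Matching coefficients of the independent functions:
  [e^{x} \sin{\left(2 y \right)}]:  2 A B = 18
  [e^{2 x} \sin{\left(2 y \right)}]:  6 A^{2} B = 162
  [\sin{\left(2 y \right)} \cos{\left(2 y \right)}]:  2 B^{2} = 18
  [\sin{\left(2 y \right)} \cos^{2}{\left(2 y \right)}]:  6 B^{3} = 162
  [e^{x} \sin{\left(2 y \right)} \cos{\left(2 y \right)}]:  12 A B^{2} = 324
Solving: A = 3, B = 3.
Check against the point condition:
  u(0, 0) = 6  ⟹  A + B = 6  ✓
Hence u(x, y) = 3 e^{x} + 3 \cos{\left(2 y \right)}.

Answer: u(x, y) = 3 e^{x} + 3 \cos{\left(2 y \right)}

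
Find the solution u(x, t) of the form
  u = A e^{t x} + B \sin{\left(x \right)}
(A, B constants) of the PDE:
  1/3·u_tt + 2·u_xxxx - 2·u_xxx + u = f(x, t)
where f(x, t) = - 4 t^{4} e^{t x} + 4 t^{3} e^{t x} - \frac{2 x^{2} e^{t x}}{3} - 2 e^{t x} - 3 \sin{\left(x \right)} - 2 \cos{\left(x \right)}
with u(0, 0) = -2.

Answer: u(x, t) = - 2 e^{t x} - \sin{\left(x \right)}

Derivation:
Substitute the ansatz u = A e^{t x} + B \sin{\left(x \right)} into the left-hand side.
Derivatives of the ansatz:
  u_tt = A x^{2} e^{t x}
  u_xxxx = A t^{4} e^{t x} + B \sin{\left(x \right)}
  u_xxx = A t^{3} e^{t x} - B \cos{\left(x \right)}
Term by term:
  1/3·u_tt = \frac{A x^{2} e^{t x}}{3}
  2·u_xxxx = 2 A t^{4} e^{t x} + 2 B \sin{\left(x \right)}
  -2·u_xxx = - 2 A t^{3} e^{t x} + 2 B \cos{\left(x \right)}
  u = A e^{t x} + B \sin{\left(x \right)}
So the left-hand side equals
  2 A t^{4} e^{t x} - 2 A t^{3} e^{t x} + \frac{A x^{2} e^{t x}}{3} + A e^{t x} + 3 B \sin{\left(x \right)} + 2 B \cos{\left(x \right)}
This must equal f(x, t) = - 4 t^{4} e^{t x} + 4 t^{3} e^{t x} - \frac{2 x^{2} e^{t x}}{3} - 2 e^{t x} - 3 \sin{\left(x \right)} - 2 \cos{\left(x \right)} identically.
Matching coefficients of the independent functions:
  [t^{3} e^{t x}]:  - 2 A = 4
  [t^{4} e^{t x}]:  2 A = -4
  [x^{2} e^{t x}]:  \frac{A}{3} = - \frac{2}{3}
  [e^{t x}]:  A = -2
  [\sin{\left(x \right)}]:  3 B = -3
  [\cos{\left(x \right)}]:  2 B = -2
Solving: A = -2, B = -1.
Check against the point condition:
  u(0, 0) = -2  ⟹  A = -2  ✓
Hence u(x, t) = - 2 e^{t x} - \sin{\left(x \right)}.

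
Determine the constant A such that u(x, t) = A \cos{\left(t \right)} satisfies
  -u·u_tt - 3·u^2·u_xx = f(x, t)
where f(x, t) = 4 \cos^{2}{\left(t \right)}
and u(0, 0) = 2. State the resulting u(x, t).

Answer: u(x, t) = 2 \cos{\left(t \right)}

Derivation:
Substitute the ansatz u = A \cos{\left(t \right)} into the left-hand side.
Derivatives of the ansatz:
  u_tt = - A \cos{\left(t \right)}
  u_xx = 0
Term by term:
  -u·u_tt = A^{2} \cos^{2}{\left(t \right)}
  -3·u^2·u_xx = 0
So the left-hand side equals
  A^{2} \cos^{2}{\left(t \right)}
This must equal f(x, t) = 4 \cos^{2}{\left(t \right)} identically.
Matching coefficients of the independent functions:
  [\cos^{2}{\left(t \right)}]:  A^{2} = 4
These equations allow (A) = (-2) or (2).
Impose the point condition(s):
  u(0, 0) = 2  ⟹  A = 2
Only A = 2 satisfies everything.
Hence u(x, t) = 2 \cos{\left(t \right)}.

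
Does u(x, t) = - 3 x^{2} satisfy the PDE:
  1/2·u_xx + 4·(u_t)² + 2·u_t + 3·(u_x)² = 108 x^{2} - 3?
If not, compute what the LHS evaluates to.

Answer: Yes

Derivation:
Evaluate each term of the left-hand side for u = - 3 x^{2}.
Derivatives:
  u_xx = -6
  u_t = 0
  u_x = - 6 x
Terms:
  1/2·u_xx = -3
  4·(u_t)² = 0
  2·u_t = 0
  3·(u_x)² = 108 x^{2}
Sum: LHS = 108 x^{2} - 3
This is exactly the given right-hand side, so u is a solution.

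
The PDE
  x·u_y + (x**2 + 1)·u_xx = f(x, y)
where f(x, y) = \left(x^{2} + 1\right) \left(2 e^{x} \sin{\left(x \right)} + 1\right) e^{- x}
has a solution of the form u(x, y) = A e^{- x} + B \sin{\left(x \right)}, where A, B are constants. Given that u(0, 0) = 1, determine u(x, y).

Substitute the ansatz u = A e^{- x} + B \sin{\left(x \right)} into the left-hand side.
Derivatives of the ansatz:
  u_y = 0
  u_xx = A e^{- x} - B \sin{\left(x \right)}
Term by term:
  x·u_y = 0
  (x**2 + 1)·u_xx = A x^{2} e^{- x} + A e^{- x} - B x^{2} \sin{\left(x \right)} - B \sin{\left(x \right)}
So the left-hand side equals
  A x^{2} e^{- x} + A e^{- x} - B x^{2} \sin{\left(x \right)} - B \sin{\left(x \right)}
This must equal f(x, y) identically; expanded, f = 2 x^{2} \sin{\left(x \right)} + x^{2} e^{- x} + 2 \sin{\left(x \right)} + e^{- x}.
Matching coefficients of the independent functions:
  [x^{2} e^{- x}, e^{- x}]:  A = 1
  [x^{2} \sin{\left(x \right)}, \sin{\left(x \right)}]:  - B = 2
Solving: A = 1, B = -2.
Check against the point condition:
  u(0, 0) = 1  ⟹  A = 1  ✓
Hence u(x, y) = - 2 \sin{\left(x \right)} + e^{- x}.

Answer: u(x, y) = - 2 \sin{\left(x \right)} + e^{- x}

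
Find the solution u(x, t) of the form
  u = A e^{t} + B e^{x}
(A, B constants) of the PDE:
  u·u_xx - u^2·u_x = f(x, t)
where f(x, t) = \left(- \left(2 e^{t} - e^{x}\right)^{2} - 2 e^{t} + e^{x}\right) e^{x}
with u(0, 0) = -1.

Substitute the ansatz u = A e^{t} + B e^{x} into the left-hand side.
Derivatives of the ansatz:
  u_xx = B e^{x}
  u_x = B e^{x}
Term by term:
  u·u_xx = A B e^{t} e^{x} + B^{2} e^{2 x}
  -u^2·u_x = - A^{2} B e^{2 t} e^{x} - 2 A B^{2} e^{t} e^{2 x} - B^{3} e^{3 x}
So the left-hand side equals
  - A^{2} B e^{2 t} e^{x} - 2 A B^{2} e^{t} e^{2 x} + A B e^{t} e^{x} - B^{3} e^{3 x} + B^{2} e^{2 x}
This must equal f(x, t) identically; expanded, f = - 4 e^{2 t} e^{x} + 4 e^{t} e^{2 x} - 2 e^{t} e^{x} - e^{3 x} + e^{2 x}.
Matching coefficients of the independent functions:
  [e^{t} e^{x}]:  A B = -2
  [e^{t} e^{2 x}]:  - 2 A B^{2} = 4
  [e^{2 t} e^{x}]:  - A^{2} B = -4
  [e^{2 x}]:  B^{2} = 1
  [e^{3 x}]:  - B^{3} = -1
Solving: A = -2, B = 1.
Check against the point condition:
  u(0, 0) = -1  ⟹  A + B = -1  ✓
Hence u(x, t) = - 2 e^{t} + e^{x}.

Answer: u(x, t) = - 2 e^{t} + e^{x}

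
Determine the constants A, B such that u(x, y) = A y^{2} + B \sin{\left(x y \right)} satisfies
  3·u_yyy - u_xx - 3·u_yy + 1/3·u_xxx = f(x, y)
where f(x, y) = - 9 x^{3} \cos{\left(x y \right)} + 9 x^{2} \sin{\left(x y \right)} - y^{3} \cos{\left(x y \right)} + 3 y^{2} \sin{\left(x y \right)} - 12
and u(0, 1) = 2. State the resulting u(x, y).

Answer: u(x, y) = 2 y^{2} + 3 \sin{\left(x y \right)}

Derivation:
Substitute the ansatz u = A y^{2} + B \sin{\left(x y \right)} into the left-hand side.
Derivatives of the ansatz:
  u_yyy = - B x^{3} \cos{\left(x y \right)}
  u_xx = - B y^{2} \sin{\left(x y \right)}
  u_yy = 2 A - B x^{2} \sin{\left(x y \right)}
  u_xxx = - B y^{3} \cos{\left(x y \right)}
Term by term:
  3·u_yyy = - 3 B x^{3} \cos{\left(x y \right)}
  -u_xx = B y^{2} \sin{\left(x y \right)}
  -3·u_yy = - 6 A + 3 B x^{2} \sin{\left(x y \right)}
  1/3·u_xxx = - \frac{B y^{3} \cos{\left(x y \right)}}{3}
So the left-hand side equals
  - 6 A - 3 B x^{3} \cos{\left(x y \right)} + 3 B x^{2} \sin{\left(x y \right)} - \frac{B y^{3} \cos{\left(x y \right)}}{3} + B y^{2} \sin{\left(x y \right)}
This must equal f(x, y) = - 9 x^{3} \cos{\left(x y \right)} + 9 x^{2} \sin{\left(x y \right)} - y^{3} \cos{\left(x y \right)} + 3 y^{2} \sin{\left(x y \right)} - 12 identically.
Matching coefficients of the independent functions:
  [constant term]:  - 6 A = -12
  [x^{2} \sin{\left(x y \right)}]:  3 B = 9
  [x^{3} \cos{\left(x y \right)}]:  - 3 B = -9
  [y^{2} \sin{\left(x y \right)}]:  B = 3
  [y^{3} \cos{\left(x y \right)}]:  - \frac{B}{3} = -1
Solving: A = 2, B = 3.
Check against the point condition:
  u(0, 1) = 2  ⟹  A = 2  ✓
Hence u(x, y) = 2 y^{2} + 3 \sin{\left(x y \right)}.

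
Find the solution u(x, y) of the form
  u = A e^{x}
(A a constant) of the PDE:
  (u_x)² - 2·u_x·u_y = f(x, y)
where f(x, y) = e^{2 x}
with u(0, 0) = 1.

Substitute the ansatz u = A e^{x} into the left-hand side.
Derivatives of the ansatz:
  u_x = A e^{x}
  u_y = 0
Term by term:
  (u_x)² = A^{2} e^{2 x}
  -2·u_x·u_y = 0
So the left-hand side equals
  A^{2} e^{2 x}
This must equal f(x, y) = e^{2 x} identically.
Matching coefficients of the independent functions:
  [e^{2 x}]:  A^{2} = 1
These equations allow (A) = (-1) or (1).
Impose the point condition(s):
  u(0, 0) = 1  ⟹  A = 1
Only A = 1 satisfies everything.
Hence u(x, y) = e^{x}.

Answer: u(x, y) = e^{x}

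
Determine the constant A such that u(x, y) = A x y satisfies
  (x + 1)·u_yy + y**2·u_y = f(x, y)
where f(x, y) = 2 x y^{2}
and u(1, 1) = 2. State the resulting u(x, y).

Substitute the ansatz u = A x y into the left-hand side.
Derivatives of the ansatz:
  u_yy = 0
  u_y = A x
Term by term:
  (x + 1)·u_yy = 0
  y**2·u_y = A x y^{2}
So the left-hand side equals
  A x y^{2}
This must equal f(x, y) = 2 x y^{2} identically.
Matching coefficients of the independent functions:
  [x y^{2}]:  A = 2
Solving: A = 2.
Check against the point condition:
  u(1, 1) = 2  ⟹  A = 2  ✓
Hence u(x, y) = 2 x y.

Answer: u(x, y) = 2 x y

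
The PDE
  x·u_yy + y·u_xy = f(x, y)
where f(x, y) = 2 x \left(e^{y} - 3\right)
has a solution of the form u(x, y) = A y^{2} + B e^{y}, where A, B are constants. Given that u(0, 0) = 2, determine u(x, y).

Substitute the ansatz u = A y^{2} + B e^{y} into the left-hand side.
Derivatives of the ansatz:
  u_yy = 2 A + B e^{y}
  u_xy = 0
Term by term:
  x·u_yy = 2 A x + B x e^{y}
  y·u_xy = 0
So the left-hand side equals
  2 A x + B x e^{y}
This must equal f(x, y) = 2 x \left(e^{y} - 3\right) identically.
Matching coefficients of the independent functions:
  [x]:  2 A = -6
  [x e^{y}]:  B = 2
Solving: A = -3, B = 2.
Check against the point condition:
  u(0, 0) = 2  ⟹  B = 2  ✓
Hence u(x, y) = - 3 y^{2} + 2 e^{y}.

Answer: u(x, y) = - 3 y^{2} + 2 e^{y}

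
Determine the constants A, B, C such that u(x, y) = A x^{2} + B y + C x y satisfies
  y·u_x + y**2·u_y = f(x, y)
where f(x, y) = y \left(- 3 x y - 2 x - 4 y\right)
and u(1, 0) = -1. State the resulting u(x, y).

Substitute the ansatz u = A x^{2} + B y + C x y into the left-hand side.
Derivatives of the ansatz:
  u_x = 2 A x + C y
  u_y = B + C x
Term by term:
  y·u_x = 2 A x y + C y^{2}
  y**2·u_y = B y^{2} + C x y^{2}
So the left-hand side equals
  2 A x y + B y^{2} + C x y^{2} + C y^{2}
This must equal f(x, y) identically; expanded, f = - 3 x y^{2} - 2 x y - 4 y^{2}.
Matching coefficients of the independent functions:
  [y^{2}]:  B + C = -4
  [x y]:  2 A = -2
  [x y^{2}]:  C = -3
Solving: A = -1, B = -1, C = -3.
Check against the point condition:
  u(1, 0) = -1  ⟹  A = -1  ✓
Hence u(x, y) = - x^{2} - 3 x y - y.

Answer: u(x, y) = - x^{2} - 3 x y - y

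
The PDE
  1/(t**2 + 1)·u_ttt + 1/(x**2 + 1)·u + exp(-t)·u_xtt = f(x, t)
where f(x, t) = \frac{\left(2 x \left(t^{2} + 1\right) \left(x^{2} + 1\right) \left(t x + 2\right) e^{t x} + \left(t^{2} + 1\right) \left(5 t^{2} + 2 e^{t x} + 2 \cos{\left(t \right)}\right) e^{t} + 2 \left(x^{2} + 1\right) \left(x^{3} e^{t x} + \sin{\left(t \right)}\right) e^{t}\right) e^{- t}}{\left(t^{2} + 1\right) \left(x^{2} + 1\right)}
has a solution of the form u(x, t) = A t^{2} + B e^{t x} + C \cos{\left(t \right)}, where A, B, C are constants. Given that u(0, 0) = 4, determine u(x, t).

Substitute the ansatz u = A t^{2} + B e^{t x} + C \cos{\left(t \right)} into the left-hand side.
Derivatives of the ansatz:
  u_ttt = B x^{3} e^{t x} + C \sin{\left(t \right)}
  u_xtt = B t x^{2} e^{t x} + 2 B x e^{t x}
Term by term:
  1/(t**2 + 1)·u_ttt = \frac{B x^{3} e^{t x}}{t^{2} + 1} + \frac{C \sin{\left(t \right)}}{t^{2} + 1}
  1/(x**2 + 1)·u = \frac{A t^{2}}{x^{2} + 1} + \frac{B e^{t x}}{x^{2} + 1} + \frac{C \cos{\left(t \right)}}{x^{2} + 1}
  exp(-t)·u_xtt = B t x^{2} e^{- t} e^{t x} + 2 B x e^{- t} e^{t x}
So the left-hand side equals
  \frac{A t^{2}}{x^{2} + 1} + B t x^{2} e^{- t} e^{t x} + \frac{B x^{3} e^{t x}}{t^{2} + 1} + 2 B x e^{- t} e^{t x} + \frac{B e^{t x}}{x^{2} + 1} + \frac{C \cos{\left(t \right)}}{x^{2} + 1} + \frac{C \sin{\left(t \right)}}{t^{2} + 1}
This must equal f(x, t) identically; expanded, f = \frac{5 t^{2}}{x^{2} + 1} + 2 t x^{2} e^{- t} e^{t x} + \frac{2 x^{3} e^{t x}}{t^{2} + 1} + 4 x e^{- t} e^{t x} + \frac{2 e^{t x}}{x^{2} + 1} + \frac{2 \cos{\left(t \right)}}{x^{2} + 1} + \frac{2 \sin{\left(t \right)}}{t^{2} + 1}.
Matching coefficients of the independent functions:
  [\frac{t^{2}}{x^{2} + 1}]:  A = 5
  [\frac{\sin{\left(t \right)}}{t^{2} + 1}, \frac{\cos{\left(t \right)}}{x^{2} + 1}]:  C = 2
  [\frac{e^{t x}}{x^{2} + 1}, \frac{x^{3} e^{t x}}{t^{2} + 1}, t x^{2} e^{- t} e^{t x}]:  B = 2
  [x e^{- t} e^{t x}]:  2 B = 4
Solving: A = 5, B = 2, C = 2.
Check against the point condition:
  u(0, 0) = 4  ⟹  B + C = 4  ✓
Hence u(x, t) = 5 t^{2} + 2 e^{t x} + 2 \cos{\left(t \right)}.

Answer: u(x, t) = 5 t^{2} + 2 e^{t x} + 2 \cos{\left(t \right)}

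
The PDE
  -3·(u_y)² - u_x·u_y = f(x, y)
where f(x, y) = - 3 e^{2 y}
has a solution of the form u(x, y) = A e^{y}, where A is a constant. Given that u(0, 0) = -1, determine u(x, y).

Answer: u(x, y) = - e^{y}

Derivation:
Substitute the ansatz u = A e^{y} into the left-hand side.
Derivatives of the ansatz:
  u_y = A e^{y}
  u_x = 0
Term by term:
  -3·(u_y)² = - 3 A^{2} e^{2 y}
  -u_x·u_y = 0
So the left-hand side equals
  - 3 A^{2} e^{2 y}
This must equal f(x, y) = - 3 e^{2 y} identically.
Matching coefficients of the independent functions:
  [e^{2 y}]:  - 3 A^{2} = -3
These equations allow (A) = (-1) or (1).
Impose the point condition(s):
  u(0, 0) = -1  ⟹  A = -1
Only A = -1 satisfies everything.
Hence u(x, y) = - e^{y}.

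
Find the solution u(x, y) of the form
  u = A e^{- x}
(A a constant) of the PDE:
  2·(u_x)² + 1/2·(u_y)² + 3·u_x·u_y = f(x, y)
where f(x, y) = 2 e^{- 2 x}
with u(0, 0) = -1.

Substitute the ansatz u = A e^{- x} into the left-hand side.
Derivatives of the ansatz:
  u_x = - A e^{- x}
  u_y = 0
Term by term:
  2·(u_x)² = 2 A^{2} e^{- 2 x}
  1/2·(u_y)² = 0
  3·u_x·u_y = 0
So the left-hand side equals
  2 A^{2} e^{- 2 x}
This must equal f(x, y) = 2 e^{- 2 x} identically.
Matching coefficients of the independent functions:
  [e^{- 2 x}]:  2 A^{2} = 2
These equations allow (A) = (-1) or (1).
Impose the point condition(s):
  u(0, 0) = -1  ⟹  A = -1
Only A = -1 satisfies everything.
Hence u(x, y) = - e^{- x}.

Answer: u(x, y) = - e^{- x}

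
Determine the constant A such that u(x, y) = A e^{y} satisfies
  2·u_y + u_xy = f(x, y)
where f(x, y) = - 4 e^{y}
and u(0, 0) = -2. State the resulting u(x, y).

Substitute the ansatz u = A e^{y} into the left-hand side.
Derivatives of the ansatz:
  u_y = A e^{y}
  u_xy = 0
Term by term:
  2·u_y = 2 A e^{y}
  u_xy = 0
So the left-hand side equals
  2 A e^{y}
This must equal f(x, y) = - 4 e^{y} identically.
Matching coefficients of the independent functions:
  [e^{y}]:  2 A = -4
Solving: A = -2.
Check against the point condition:
  u(0, 0) = -2  ⟹  A = -2  ✓
Hence u(x, y) = - 2 e^{y}.

Answer: u(x, y) = - 2 e^{y}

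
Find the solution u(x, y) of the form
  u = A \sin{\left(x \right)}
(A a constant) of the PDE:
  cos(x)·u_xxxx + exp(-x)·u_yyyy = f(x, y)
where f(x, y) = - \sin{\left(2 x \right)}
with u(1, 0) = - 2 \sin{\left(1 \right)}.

Substitute the ansatz u = A \sin{\left(x \right)} into the left-hand side.
Derivatives of the ansatz:
  u_xxxx = A \sin{\left(x \right)}
  u_yyyy = 0
Term by term:
  cos(x)·u_xxxx = A \sin{\left(x \right)} \cos{\left(x \right)}
  exp(-x)·u_yyyy = 0
So the left-hand side equals
  A \sin{\left(x \right)} \cos{\left(x \right)}
This must equal f(x, y) identically; expanded, f = - 2 \sin{\left(x \right)} \cos{\left(x \right)}.
Matching coefficients of the independent functions:
  [\sin{\left(x \right)} \cos{\left(x \right)}]:  A = -2
Solving: A = -2.
Check against the point condition:
  u(1, 0) = - 2 \sin{\left(1 \right)}  ⟹  A \sin{\left(1 \right)} = - 2 \sin{\left(1 \right)}  ✓
Hence u(x, y) = - 2 \sin{\left(x \right)}.

Answer: u(x, y) = - 2 \sin{\left(x \right)}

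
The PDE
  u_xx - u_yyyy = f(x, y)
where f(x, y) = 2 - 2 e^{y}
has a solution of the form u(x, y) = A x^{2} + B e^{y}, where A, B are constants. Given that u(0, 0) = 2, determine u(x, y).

Answer: u(x, y) = x^{2} + 2 e^{y}

Derivation:
Substitute the ansatz u = A x^{2} + B e^{y} into the left-hand side.
Derivatives of the ansatz:
  u_xx = 2 A
  u_yyyy = B e^{y}
Term by term:
  u_xx = 2 A
  -u_yyyy = - B e^{y}
So the left-hand side equals
  2 A - B e^{y}
This must equal f(x, y) = 2 - 2 e^{y} identically.
Matching coefficients of the independent functions:
  [constant term]:  2 A = 2
  [e^{y}]:  - B = -2
Solving: A = 1, B = 2.
Check against the point condition:
  u(0, 0) = 2  ⟹  B = 2  ✓
Hence u(x, y) = x^{2} + 2 e^{y}.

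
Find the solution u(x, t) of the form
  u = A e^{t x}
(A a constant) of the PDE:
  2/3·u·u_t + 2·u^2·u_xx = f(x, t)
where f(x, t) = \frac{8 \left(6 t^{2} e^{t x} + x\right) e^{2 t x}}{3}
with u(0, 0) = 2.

Substitute the ansatz u = A e^{t x} into the left-hand side.
Derivatives of the ansatz:
  u_t = A x e^{t x}
  u_xx = A t^{2} e^{t x}
Term by term:
  2/3·u·u_t = \frac{2 A^{2} x e^{2 t x}}{3}
  2·u^2·u_xx = 2 A^{3} t^{2} e^{3 t x}
So the left-hand side equals
  2 A^{3} t^{2} e^{3 t x} + \frac{2 A^{2} x e^{2 t x}}{3}
This must equal f(x, t) identically; expanded, f = 16 t^{2} e^{3 t x} + \frac{8 x e^{2 t x}}{3}.
Matching coefficients of the independent functions:
  [t^{2} e^{3 t x}]:  2 A^{3} = 16
  [x e^{2 t x}]:  \frac{2 A^{2}}{3} = \frac{8}{3}
Solving: A = 2.
Check against the point condition:
  u(0, 0) = 2  ⟹  A = 2  ✓
Hence u(x, t) = 2 e^{t x}.

Answer: u(x, t) = 2 e^{t x}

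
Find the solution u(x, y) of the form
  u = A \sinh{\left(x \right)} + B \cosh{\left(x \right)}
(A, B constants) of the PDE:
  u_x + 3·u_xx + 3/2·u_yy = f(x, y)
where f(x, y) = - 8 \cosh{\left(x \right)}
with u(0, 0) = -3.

Substitute the ansatz u = A \sinh{\left(x \right)} + B \cosh{\left(x \right)} into the left-hand side.
Derivatives of the ansatz:
  u_x = A \cosh{\left(x \right)} + B \sinh{\left(x \right)}
  u_xx = A \sinh{\left(x \right)} + B \cosh{\left(x \right)}
  u_yy = 0
Term by term:
  u_x = A \cosh{\left(x \right)} + B \sinh{\left(x \right)}
  3·u_xx = 3 A \sinh{\left(x \right)} + 3 B \cosh{\left(x \right)}
  3/2·u_yy = 0
So the left-hand side equals
  3 A \sinh{\left(x \right)} + A \cosh{\left(x \right)} + B \sinh{\left(x \right)} + 3 B \cosh{\left(x \right)}
This must equal f(x, y) = - 8 \cosh{\left(x \right)} identically.
Matching coefficients of the independent functions:
  [\sinh{\left(x \right)}]:  3 A + B = 0
  [\cosh{\left(x \right)}]:  A + 3 B = -8
Solving: A = 1, B = -3.
Check against the point condition:
  u(0, 0) = -3  ⟹  B = -3  ✓
Hence u(x, y) = \sinh{\left(x \right)} - 3 \cosh{\left(x \right)}.

Answer: u(x, y) = \sinh{\left(x \right)} - 3 \cosh{\left(x \right)}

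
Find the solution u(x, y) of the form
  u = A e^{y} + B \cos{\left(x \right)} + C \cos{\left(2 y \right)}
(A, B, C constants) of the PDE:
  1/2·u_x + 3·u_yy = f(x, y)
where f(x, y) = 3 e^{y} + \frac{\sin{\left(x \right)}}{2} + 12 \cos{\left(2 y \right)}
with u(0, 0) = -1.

Substitute the ansatz u = A e^{y} + B \cos{\left(x \right)} + C \cos{\left(2 y \right)} into the left-hand side.
Derivatives of the ansatz:
  u_x = - B \sin{\left(x \right)}
  u_yy = A e^{y} - 4 C \cos{\left(2 y \right)}
Term by term:
  1/2·u_x = - \frac{B \sin{\left(x \right)}}{2}
  3·u_yy = 3 A e^{y} - 12 C \cos{\left(2 y \right)}
So the left-hand side equals
  3 A e^{y} - \frac{B \sin{\left(x \right)}}{2} - 12 C \cos{\left(2 y \right)}
This must equal f(x, y) = 3 e^{y} + \frac{\sin{\left(x \right)}}{2} + 12 \cos{\left(2 y \right)} identically.
Matching coefficients of the independent functions:
  [e^{y}]:  3 A = 3
  [\sin{\left(x \right)}]:  - \frac{B}{2} = \frac{1}{2}
  [\cos{\left(2 y \right)}]:  - 12 C = 12
Solving: A = 1, B = -1, C = -1.
Check against the point condition:
  u(0, 0) = -1  ⟹  A + B + C = -1  ✓
Hence u(x, y) = e^{y} - \cos{\left(x \right)} - \cos{\left(2 y \right)}.

Answer: u(x, y) = e^{y} - \cos{\left(x \right)} - \cos{\left(2 y \right)}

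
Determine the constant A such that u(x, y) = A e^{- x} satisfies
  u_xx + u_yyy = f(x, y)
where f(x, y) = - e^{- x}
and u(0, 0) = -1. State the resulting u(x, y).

Substitute the ansatz u = A e^{- x} into the left-hand side.
Derivatives of the ansatz:
  u_xx = A e^{- x}
  u_yyy = 0
Term by term:
  u_xx = A e^{- x}
  u_yyy = 0
So the left-hand side equals
  A e^{- x}
This must equal f(x, y) = - e^{- x} identically.
Matching coefficients of the independent functions:
  [e^{- x}]:  A = -1
Solving: A = -1.
Check against the point condition:
  u(0, 0) = -1  ⟹  A = -1  ✓
Hence u(x, y) = - e^{- x}.

Answer: u(x, y) = - e^{- x}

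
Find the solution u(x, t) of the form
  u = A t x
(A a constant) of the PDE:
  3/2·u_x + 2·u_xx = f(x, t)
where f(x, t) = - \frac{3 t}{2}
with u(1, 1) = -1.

Substitute the ansatz u = A t x into the left-hand side.
Derivatives of the ansatz:
  u_x = A t
  u_xx = 0
Term by term:
  3/2·u_x = \frac{3 A t}{2}
  2·u_xx = 0
So the left-hand side equals
  \frac{3 A t}{2}
This must equal f(x, t) = - \frac{3 t}{2} identically.
Matching coefficients of the independent functions:
  [t]:  \frac{3 A}{2} = - \frac{3}{2}
Solving: A = -1.
Check against the point condition:
  u(1, 1) = -1  ⟹  A = -1  ✓
Hence u(x, t) = - t x.

Answer: u(x, t) = - t x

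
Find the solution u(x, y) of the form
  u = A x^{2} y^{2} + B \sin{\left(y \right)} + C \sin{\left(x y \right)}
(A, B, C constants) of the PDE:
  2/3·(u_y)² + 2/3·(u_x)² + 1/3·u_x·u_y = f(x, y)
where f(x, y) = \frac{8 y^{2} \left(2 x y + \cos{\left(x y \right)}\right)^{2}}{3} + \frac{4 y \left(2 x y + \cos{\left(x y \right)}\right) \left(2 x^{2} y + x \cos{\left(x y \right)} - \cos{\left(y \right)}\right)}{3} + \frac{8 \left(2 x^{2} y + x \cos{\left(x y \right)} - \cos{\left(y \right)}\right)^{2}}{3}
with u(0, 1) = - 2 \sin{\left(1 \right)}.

Substitute the ansatz u = A x^{2} y^{2} + B \sin{\left(y \right)} + C \sin{\left(x y \right)} into the left-hand side.
Derivatives of the ansatz:
  u_y = 2 A x^{2} y + B \cos{\left(y \right)} + C x \cos{\left(x y \right)}
  u_x = 2 A x y^{2} + C y \cos{\left(x y \right)}
Term by term:
  2/3·(u_y)² = \frac{8 A^{2} x^{4} y^{2}}{3} + \frac{8 A B x^{2} y \cos{\left(y \right)}}{3} + \frac{8 A C x^{3} y \cos{\left(x y \right)}}{3} + \frac{2 B^{2} \cos^{2}{\left(y \right)}}{3} + \frac{4 B C x \cos{\left(y \right)} \cos{\left(x y \right)}}{3} + \frac{2 C^{2} x^{2} \cos^{2}{\left(x y \right)}}{3}
  2/3·(u_x)² = \frac{8 A^{2} x^{2} y^{4}}{3} + \frac{8 A C x y^{3} \cos{\left(x y \right)}}{3} + \frac{2 C^{2} y^{2} \cos^{2}{\left(x y \right)}}{3}
  1/3·u_x·u_y = \frac{4 A^{2} x^{3} y^{3}}{3} + \frac{2 A B x y^{2} \cos{\left(y \right)}}{3} + \frac{4 A C x^{2} y^{2} \cos{\left(x y \right)}}{3} + \frac{B C y \cos{\left(y \right)} \cos{\left(x y \right)}}{3} + \frac{C^{2} x y \cos^{2}{\left(x y \right)}}{3}
So the left-hand side equals
  \frac{8 A^{2} x^{4} y^{2}}{3} + \frac{4 A^{2} x^{3} y^{3}}{3} + \frac{8 A^{2} x^{2} y^{4}}{3} + \frac{8 A B x^{2} y \cos{\left(y \right)}}{3} + \frac{2 A B x y^{2} \cos{\left(y \right)}}{3} + \frac{8 A C x^{3} y \cos{\left(x y \right)}}{3} + \frac{4 A C x^{2} y^{2} \cos{\left(x y \right)}}{3} + \frac{8 A C x y^{3} \cos{\left(x y \right)}}{3} + \frac{2 B^{2} \cos^{2}{\left(y \right)}}{3} + \frac{4 B C x \cos{\left(y \right)} \cos{\left(x y \right)}}{3} + \frac{B C y \cos{\left(y \right)} \cos{\left(x y \right)}}{3} + \frac{2 C^{2} x^{2} \cos^{2}{\left(x y \right)}}{3} + \frac{C^{2} x y \cos^{2}{\left(x y \right)}}{3} + \frac{2 C^{2} y^{2} \cos^{2}{\left(x y \right)}}{3}
This must equal f(x, y) identically; expanded, f = \frac{32 x^{4} y^{2}}{3} + \frac{16 x^{3} y^{3}}{3} + \frac{32 x^{3} y \cos{\left(x y \right)}}{3} + \frac{32 x^{2} y^{4}}{3} + \frac{16 x^{2} y^{2} \cos{\left(x y \right)}}{3} - \frac{32 x^{2} y \cos{\left(y \right)}}{3} + \frac{8 x^{2} \cos^{2}{\left(x y \right)}}{3} + \frac{32 x y^{3} \cos{\left(x y \right)}}{3} - \frac{8 x y^{2} \cos{\left(y \right)}}{3} + \frac{4 x y \cos^{2}{\left(x y \right)}}{3} - \frac{16 x \cos{\left(y \right)} \cos{\left(x y \right)}}{3} + \frac{8 y^{2} \cos^{2}{\left(x y \right)}}{3} - \frac{4 y \cos{\left(y \right)} \cos{\left(x y \right)}}{3} + \frac{8 \cos^{2}{\left(y \right)}}{3}.
Matching coefficients of the independent functions:
  [x^{2} y^{4}, x^{4} y^{2}]:  \frac{8 A^{2}}{3} = \frac{32}{3}
  [x^{2} \cos^{2}{\left(x y \right)}, y^{2} \cos^{2}{\left(x y \right)}]:  \frac{2 C^{2}}{3} = \frac{8}{3}
  [x^{3} y^{3}]:  \frac{4 A^{2}}{3} = \frac{16}{3}
  [x y \cos^{2}{\left(x y \right)}]:  \frac{C^{2}}{3} = \frac{4}{3}
  [x y^{2} \cos{\left(y \right)}]:  \frac{2 A B}{3} = - \frac{8}{3}
  [x y^{3} \cos{\left(x y \right)}, x^{3} y \cos{\left(x y \right)}]:  \frac{8 A C}{3} = \frac{32}{3}
  [x \cos{\left(y \right)} \cos{\left(x y \right)}]:  \frac{4 B C}{3} = - \frac{16}{3}
  [x^{2} y \cos{\left(y \right)}]:  \frac{8 A B}{3} = - \frac{32}{3}
  [x^{2} y^{2} \cos{\left(x y \right)}]:  \frac{4 A C}{3} = \frac{16}{3}
  [y \cos{\left(y \right)} \cos{\left(x y \right)}]:  \frac{B C}{3} = - \frac{4}{3}
  [\cos^{2}{\left(y \right)}]:  \frac{2 B^{2}}{3} = \frac{8}{3}
These equations allow (A, B, C) = (-2, 2, -2) or (2, -2, 2).
Impose the point condition(s):
  u(0, 1) = - 2 \sin{\left(1 \right)}  ⟹  B \sin{\left(1 \right)} = - 2 \sin{\left(1 \right)}
Only A = 2, B = -2, C = 2 satisfies everything.
Hence u(x, y) = 2 x^{2} y^{2} - 2 \sin{\left(y \right)} + 2 \sin{\left(x y \right)}.

Answer: u(x, y) = 2 x^{2} y^{2} - 2 \sin{\left(y \right)} + 2 \sin{\left(x y \right)}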